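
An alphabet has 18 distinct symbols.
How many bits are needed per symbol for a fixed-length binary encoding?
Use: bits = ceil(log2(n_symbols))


log2(18) = 4.1699
Bracket: 2^4 = 16 < 18 <= 2^5 = 32
So ceil(log2(18)) = 5

bits = ceil(log2(18)) = ceil(4.1699) = 5 bits


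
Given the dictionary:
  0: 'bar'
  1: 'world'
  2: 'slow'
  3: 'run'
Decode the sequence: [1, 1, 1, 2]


Look up each index in the dictionary:
  1 -> 'world'
  1 -> 'world'
  1 -> 'world'
  2 -> 'slow'

Decoded: "world world world slow"


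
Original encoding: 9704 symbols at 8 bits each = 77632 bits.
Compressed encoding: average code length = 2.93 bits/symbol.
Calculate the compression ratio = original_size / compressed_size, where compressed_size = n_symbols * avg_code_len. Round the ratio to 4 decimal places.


original_size = n_symbols * orig_bits = 9704 * 8 = 77632 bits
compressed_size = n_symbols * avg_code_len = 9704 * 2.93 = 28432.72 bits
ratio = original_size / compressed_size = 77632 / 28432.72 = 2.7304

Compression ratio = 2.7304


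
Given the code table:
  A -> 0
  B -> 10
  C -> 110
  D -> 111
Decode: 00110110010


Decoding:
0 -> A
0 -> A
110 -> C
110 -> C
0 -> A
10 -> B


Result: AACCAB


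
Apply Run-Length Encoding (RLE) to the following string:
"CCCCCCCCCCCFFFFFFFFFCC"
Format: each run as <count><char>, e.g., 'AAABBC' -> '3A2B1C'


Scanning runs left to right:
  i=0: run of 'C' x 11 -> '11C'
  i=11: run of 'F' x 9 -> '9F'
  i=20: run of 'C' x 2 -> '2C'

RLE = 11C9F2C


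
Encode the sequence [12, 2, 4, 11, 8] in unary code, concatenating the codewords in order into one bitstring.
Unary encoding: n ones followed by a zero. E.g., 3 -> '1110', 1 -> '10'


Encode each number as n ones followed by a terminating 0:
  12 -> 1111111111110 (13 bits)
  2 -> 110 (3 bits)
  4 -> 11110 (5 bits)
  11 -> 111111111110 (12 bits)
  8 -> 111111110 (9 bits)
Total length = 13 + 3 + 5 + 12 + 9 = 42 bits.

Unary([12, 2, 4, 11, 8]) = 111111111111011011110111111111110111111110 (42 bits)


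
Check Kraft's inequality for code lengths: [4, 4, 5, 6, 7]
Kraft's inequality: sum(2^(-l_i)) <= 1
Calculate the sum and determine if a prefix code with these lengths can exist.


Sum = 2^(-4) + 2^(-4) + 2^(-5) + 2^(-6) + 2^(-7)
    = 0.0625 + 0.0625 + 0.03125 + 0.015625 + 0.0078125
    = 23/128 = 0.1796875
Since 0.1796875 <= 1, Kraft's inequality IS satisfied.
A prefix code with these lengths CAN exist.

Kraft sum = 0.1796875. Satisfied.


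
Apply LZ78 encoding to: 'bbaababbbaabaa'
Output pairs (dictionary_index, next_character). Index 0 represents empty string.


LZ78 encoding steps:
Dictionary: {0: ''}
Step 1: w='' (idx 0), next='b' -> output (0, 'b'), add 'b' as idx 1
Step 2: w='b' (idx 1), next='a' -> output (1, 'a'), add 'ba' as idx 2
Step 3: w='' (idx 0), next='a' -> output (0, 'a'), add 'a' as idx 3
Step 4: w='ba' (idx 2), next='b' -> output (2, 'b'), add 'bab' as idx 4
Step 5: w='b' (idx 1), next='b' -> output (1, 'b'), add 'bb' as idx 5
Step 6: w='a' (idx 3), next='a' -> output (3, 'a'), add 'aa' as idx 6
Step 7: w='ba' (idx 2), next='a' -> output (2, 'a'), add 'baa' as idx 7


Encoded: [(0, 'b'), (1, 'a'), (0, 'a'), (2, 'b'), (1, 'b'), (3, 'a'), (2, 'a')]


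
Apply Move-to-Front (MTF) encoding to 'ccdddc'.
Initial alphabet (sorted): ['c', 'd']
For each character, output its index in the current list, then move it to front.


MTF encoding:
'c': index 0 in ['c', 'd'] -> ['c', 'd']
'c': index 0 in ['c', 'd'] -> ['c', 'd']
'd': index 1 in ['c', 'd'] -> ['d', 'c']
'd': index 0 in ['d', 'c'] -> ['d', 'c']
'd': index 0 in ['d', 'c'] -> ['d', 'c']
'c': index 1 in ['d', 'c'] -> ['c', 'd']


Output: [0, 0, 1, 0, 0, 1]


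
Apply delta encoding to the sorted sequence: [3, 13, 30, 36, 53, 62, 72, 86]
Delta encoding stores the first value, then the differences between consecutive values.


First value: 3
Deltas:
  13 - 3 = 10
  30 - 13 = 17
  36 - 30 = 6
  53 - 36 = 17
  62 - 53 = 9
  72 - 62 = 10
  86 - 72 = 14


Delta encoded: [3, 10, 17, 6, 17, 9, 10, 14]


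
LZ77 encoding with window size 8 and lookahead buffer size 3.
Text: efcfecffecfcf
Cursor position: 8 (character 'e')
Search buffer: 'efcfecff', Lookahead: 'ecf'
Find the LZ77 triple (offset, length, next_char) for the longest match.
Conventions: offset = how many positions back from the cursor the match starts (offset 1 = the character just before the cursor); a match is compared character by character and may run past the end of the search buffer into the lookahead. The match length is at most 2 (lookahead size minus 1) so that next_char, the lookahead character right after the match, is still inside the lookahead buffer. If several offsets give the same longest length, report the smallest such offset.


Try each offset into the search buffer:
  offset=1 (pos 7, char 'f'): match length 0
  offset=2 (pos 6, char 'f'): match length 0
  offset=3 (pos 5, char 'c'): match length 0
  offset=4 (pos 4, char 'e'): match length 2
  offset=5 (pos 3, char 'f'): match length 0
  offset=6 (pos 2, char 'c'): match length 0
  offset=7 (pos 1, char 'f'): match length 0
  offset=8 (pos 0, char 'e'): match length 1
Longest match has length 2 at offset 4.
next_char = character at position 8 + 2 = 10 -> 'f'

Best match: offset=4, length=2 (matching 'ec' starting at position 4)
LZ77 triple: (4, 2, 'f')


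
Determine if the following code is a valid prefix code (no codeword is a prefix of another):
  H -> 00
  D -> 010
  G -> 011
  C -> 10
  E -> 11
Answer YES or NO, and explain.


Checking each pair (does one codeword prefix another?):
  H='00' vs D='010': no prefix
  H='00' vs G='011': no prefix
  H='00' vs C='10': no prefix
  H='00' vs E='11': no prefix
  D='010' vs H='00': no prefix
  D='010' vs G='011': no prefix
  D='010' vs C='10': no prefix
  D='010' vs E='11': no prefix
  G='011' vs H='00': no prefix
  G='011' vs D='010': no prefix
  G='011' vs C='10': no prefix
  G='011' vs E='11': no prefix
  C='10' vs H='00': no prefix
  C='10' vs D='010': no prefix
  C='10' vs G='011': no prefix
  C='10' vs E='11': no prefix
  E='11' vs H='00': no prefix
  E='11' vs D='010': no prefix
  E='11' vs G='011': no prefix
  E='11' vs C='10': no prefix
No violation found over all pairs.

YES -- this is a valid prefix code. No codeword is a prefix of any other codeword.


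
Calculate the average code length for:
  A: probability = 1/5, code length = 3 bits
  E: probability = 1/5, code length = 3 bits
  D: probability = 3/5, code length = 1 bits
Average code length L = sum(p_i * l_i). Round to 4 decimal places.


Weighted contributions p_i * l_i:
  A: (1/5) * 3 = 3/5
  E: (1/5) * 3 = 3/5
  D: (3/5) * 1 = 3/5
Sum = (3 + 3 + 3)/5 = 9/5

L = 9/5 = 1.8000 bits/symbol


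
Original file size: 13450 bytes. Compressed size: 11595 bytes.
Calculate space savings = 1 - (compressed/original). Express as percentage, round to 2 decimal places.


ratio = compressed/original = 11595/13450 = 0.862082
savings = 1 - ratio = 1 - 0.862082 = 0.137918
as a percentage: 0.137918 * 100 = 13.79%

Space savings = 1 - 11595/13450 = 13.79%


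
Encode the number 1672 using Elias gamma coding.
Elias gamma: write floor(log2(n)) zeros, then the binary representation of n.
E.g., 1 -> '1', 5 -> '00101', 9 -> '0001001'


num_bits = floor(log2(1672)) + 1 = 11
leading_zeros = num_bits - 1 = 10
binary(1672) = 11010001000

Elias gamma(1672) = '0000000000' + '11010001000' = 000000000011010001000 (21 bits)


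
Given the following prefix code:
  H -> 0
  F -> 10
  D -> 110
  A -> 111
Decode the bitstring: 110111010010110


Decoding step by step:
Bits 110 -> D
Bits 111 -> A
Bits 0 -> H
Bits 10 -> F
Bits 0 -> H
Bits 10 -> F
Bits 110 -> D


Decoded message: DAHFHFD


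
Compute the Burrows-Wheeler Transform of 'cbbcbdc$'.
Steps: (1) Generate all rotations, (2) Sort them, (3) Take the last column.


Rotations (sorted):
  0: $cbbcbdc -> last char: c
  1: bbcbdc$c -> last char: c
  2: bcbdc$cb -> last char: b
  3: bdc$cbbc -> last char: c
  4: c$cbbcbd -> last char: d
  5: cbbcbdc$ -> last char: $
  6: cbdc$cbb -> last char: b
  7: dc$cbbcb -> last char: b


BWT = ccbcd$bb


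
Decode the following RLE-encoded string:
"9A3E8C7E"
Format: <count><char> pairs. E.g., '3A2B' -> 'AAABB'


Expanding each <count><char> pair:
  9A -> 'AAAAAAAAA'
  3E -> 'EEE'
  8C -> 'CCCCCCCC'
  7E -> 'EEEEEEE'

Decoded = AAAAAAAAAEEECCCCCCCCEEEEEEE


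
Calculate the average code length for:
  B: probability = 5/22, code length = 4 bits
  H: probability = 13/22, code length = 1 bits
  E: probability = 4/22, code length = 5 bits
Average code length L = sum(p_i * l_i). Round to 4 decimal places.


Weighted contributions p_i * l_i:
  B: (5/22) * 4 = 20/22
  H: (13/22) * 1 = 13/22
  E: (4/22) * 5 = 20/22
Sum = (20 + 13 + 20)/22 = 53/22

L = 53/22 = 2.4091 bits/symbol


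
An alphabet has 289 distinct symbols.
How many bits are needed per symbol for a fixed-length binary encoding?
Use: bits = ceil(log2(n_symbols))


log2(289) = 8.1749
Bracket: 2^8 = 256 < 289 <= 2^9 = 512
So ceil(log2(289)) = 9

bits = ceil(log2(289)) = ceil(8.1749) = 9 bits


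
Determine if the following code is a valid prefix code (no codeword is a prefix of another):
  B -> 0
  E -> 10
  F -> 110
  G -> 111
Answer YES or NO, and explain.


Checking each pair (does one codeword prefix another?):
  B='0' vs E='10': no prefix
  B='0' vs F='110': no prefix
  B='0' vs G='111': no prefix
  E='10' vs B='0': no prefix
  E='10' vs F='110': no prefix
  E='10' vs G='111': no prefix
  F='110' vs B='0': no prefix
  F='110' vs E='10': no prefix
  F='110' vs G='111': no prefix
  G='111' vs B='0': no prefix
  G='111' vs E='10': no prefix
  G='111' vs F='110': no prefix
No violation found over all pairs.

YES -- this is a valid prefix code. No codeword is a prefix of any other codeword.


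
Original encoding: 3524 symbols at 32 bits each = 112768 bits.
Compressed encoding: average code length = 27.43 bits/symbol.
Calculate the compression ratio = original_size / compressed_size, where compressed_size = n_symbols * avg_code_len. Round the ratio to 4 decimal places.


original_size = n_symbols * orig_bits = 3524 * 32 = 112768 bits
compressed_size = n_symbols * avg_code_len = 3524 * 27.43 = 96663.32 bits
ratio = original_size / compressed_size = 112768 / 96663.32 = 1.1666

Compression ratio = 1.1666


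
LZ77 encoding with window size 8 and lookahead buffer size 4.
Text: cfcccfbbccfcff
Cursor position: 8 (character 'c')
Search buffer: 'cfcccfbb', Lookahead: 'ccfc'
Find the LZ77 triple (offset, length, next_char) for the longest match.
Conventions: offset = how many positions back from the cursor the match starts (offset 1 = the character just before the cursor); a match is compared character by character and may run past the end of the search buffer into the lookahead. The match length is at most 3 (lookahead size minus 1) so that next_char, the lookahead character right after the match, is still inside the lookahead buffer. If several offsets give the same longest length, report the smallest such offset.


Try each offset into the search buffer:
  offset=1 (pos 7, char 'b'): match length 0
  offset=2 (pos 6, char 'b'): match length 0
  offset=3 (pos 5, char 'f'): match length 0
  offset=4 (pos 4, char 'c'): match length 1
  offset=5 (pos 3, char 'c'): match length 3
  offset=6 (pos 2, char 'c'): match length 2
  offset=7 (pos 1, char 'f'): match length 0
  offset=8 (pos 0, char 'c'): match length 1
Longest match has length 3 at offset 5.
next_char = character at position 8 + 3 = 11 -> 'c'

Best match: offset=5, length=3 (matching 'ccf' starting at position 3)
LZ77 triple: (5, 3, 'c')


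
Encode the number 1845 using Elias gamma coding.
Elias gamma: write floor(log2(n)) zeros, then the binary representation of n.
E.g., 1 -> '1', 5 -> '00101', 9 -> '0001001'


num_bits = floor(log2(1845)) + 1 = 11
leading_zeros = num_bits - 1 = 10
binary(1845) = 11100110101

Elias gamma(1845) = '0000000000' + '11100110101' = 000000000011100110101 (21 bits)


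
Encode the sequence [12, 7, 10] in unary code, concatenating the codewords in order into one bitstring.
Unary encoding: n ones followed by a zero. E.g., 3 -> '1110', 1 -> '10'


Encode each number as n ones followed by a terminating 0:
  12 -> 1111111111110 (13 bits)
  7 -> 11111110 (8 bits)
  10 -> 11111111110 (11 bits)
Total length = 13 + 8 + 11 = 32 bits.

Unary([12, 7, 10]) = 11111111111101111111011111111110 (32 bits)


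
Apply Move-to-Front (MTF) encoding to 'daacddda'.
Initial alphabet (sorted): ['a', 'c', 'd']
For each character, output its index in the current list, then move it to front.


MTF encoding:
'd': index 2 in ['a', 'c', 'd'] -> ['d', 'a', 'c']
'a': index 1 in ['d', 'a', 'c'] -> ['a', 'd', 'c']
'a': index 0 in ['a', 'd', 'c'] -> ['a', 'd', 'c']
'c': index 2 in ['a', 'd', 'c'] -> ['c', 'a', 'd']
'd': index 2 in ['c', 'a', 'd'] -> ['d', 'c', 'a']
'd': index 0 in ['d', 'c', 'a'] -> ['d', 'c', 'a']
'd': index 0 in ['d', 'c', 'a'] -> ['d', 'c', 'a']
'a': index 2 in ['d', 'c', 'a'] -> ['a', 'd', 'c']


Output: [2, 1, 0, 2, 2, 0, 0, 2]


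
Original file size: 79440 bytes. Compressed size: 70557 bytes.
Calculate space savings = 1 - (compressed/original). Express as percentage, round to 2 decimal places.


ratio = compressed/original = 70557/79440 = 0.88818
savings = 1 - ratio = 1 - 0.88818 = 0.11182
as a percentage: 0.11182 * 100 = 11.18%

Space savings = 1 - 70557/79440 = 11.18%


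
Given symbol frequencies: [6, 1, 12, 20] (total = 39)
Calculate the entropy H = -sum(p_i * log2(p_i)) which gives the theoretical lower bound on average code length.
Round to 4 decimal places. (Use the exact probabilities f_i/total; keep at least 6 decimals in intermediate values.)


Per-symbol terms -p_i * log2(p_i) with p_i = f_i/39:
  p = 6/39 = 0.153846: log2(p) = -2.700440, -p*log2(p) = 0.415452
  p = 1/39 = 0.025641: log2(p) = -5.285402, -p*log2(p) = 0.135523
  p = 12/39 = 0.307692: log2(p) = -1.700440, -p*log2(p) = 0.523212
  p = 20/39 = 0.512821: log2(p) = -0.963474, -p*log2(p) = 0.494089
H = 0.415452 + 0.135523 + 0.523212 + 0.494089 = 1.568276

H = 1.5683 bits/symbol


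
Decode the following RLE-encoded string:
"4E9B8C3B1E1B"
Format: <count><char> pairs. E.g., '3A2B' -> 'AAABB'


Expanding each <count><char> pair:
  4E -> 'EEEE'
  9B -> 'BBBBBBBBB'
  8C -> 'CCCCCCCC'
  3B -> 'BBB'
  1E -> 'E'
  1B -> 'B'

Decoded = EEEEBBBBBBBBBCCCCCCCCBBBEB


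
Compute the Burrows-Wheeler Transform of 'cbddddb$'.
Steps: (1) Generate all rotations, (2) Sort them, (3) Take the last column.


Rotations (sorted):
  0: $cbddddb -> last char: b
  1: b$cbdddd -> last char: d
  2: bddddb$c -> last char: c
  3: cbddddb$ -> last char: $
  4: db$cbddd -> last char: d
  5: ddb$cbdd -> last char: d
  6: dddb$cbd -> last char: d
  7: ddddb$cb -> last char: b


BWT = bdc$dddb


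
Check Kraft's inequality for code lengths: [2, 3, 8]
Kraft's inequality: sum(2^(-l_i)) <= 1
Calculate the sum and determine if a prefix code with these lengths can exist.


Sum = 2^(-2) + 2^(-3) + 2^(-8)
    = 0.25 + 0.125 + 0.00390625
    = 97/256 = 0.37890625
Since 0.37890625 <= 1, Kraft's inequality IS satisfied.
A prefix code with these lengths CAN exist.

Kraft sum = 0.37890625. Satisfied.


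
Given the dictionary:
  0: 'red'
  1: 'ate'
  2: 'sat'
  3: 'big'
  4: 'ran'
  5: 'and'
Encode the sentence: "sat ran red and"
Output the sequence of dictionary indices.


Look up each word in the dictionary:
  'sat' -> 2
  'ran' -> 4
  'red' -> 0
  'and' -> 5

Encoded: [2, 4, 0, 5]


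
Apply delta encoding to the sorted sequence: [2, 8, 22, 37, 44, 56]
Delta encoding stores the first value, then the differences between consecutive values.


First value: 2
Deltas:
  8 - 2 = 6
  22 - 8 = 14
  37 - 22 = 15
  44 - 37 = 7
  56 - 44 = 12


Delta encoded: [2, 6, 14, 15, 7, 12]


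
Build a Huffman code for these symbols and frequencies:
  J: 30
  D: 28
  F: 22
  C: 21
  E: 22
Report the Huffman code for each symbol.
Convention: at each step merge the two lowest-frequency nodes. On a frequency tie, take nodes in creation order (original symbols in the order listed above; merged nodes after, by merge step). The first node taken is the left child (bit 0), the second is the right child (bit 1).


Huffman tree construction:
Step 1: Merge C(21) + F(22) = 43
Step 2: Merge E(22) + D(28) = 50
Step 3: Merge J(30) + (C+F)(43) = 73
Step 4: Merge (E+D)(50) + (J+(C+F))(73) = 123
Read each symbol's code off the tree from the root (left child = 0, right child = 1).

Codes:
  J: 10 (length 2)
  D: 01 (length 2)
  F: 111 (length 3)
  C: 110 (length 3)
  E: 00 (length 2)
Average code length: 289/123 = 2.3496 bits/symbol


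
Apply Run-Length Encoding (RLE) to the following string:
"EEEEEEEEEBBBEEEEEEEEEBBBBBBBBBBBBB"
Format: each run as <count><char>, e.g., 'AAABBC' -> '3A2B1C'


Scanning runs left to right:
  i=0: run of 'E' x 9 -> '9E'
  i=9: run of 'B' x 3 -> '3B'
  i=12: run of 'E' x 9 -> '9E'
  i=21: run of 'B' x 13 -> '13B'

RLE = 9E3B9E13B


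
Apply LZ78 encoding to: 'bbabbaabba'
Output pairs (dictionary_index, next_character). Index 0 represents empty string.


LZ78 encoding steps:
Dictionary: {0: ''}
Step 1: w='' (idx 0), next='b' -> output (0, 'b'), add 'b' as idx 1
Step 2: w='b' (idx 1), next='a' -> output (1, 'a'), add 'ba' as idx 2
Step 3: w='b' (idx 1), next='b' -> output (1, 'b'), add 'bb' as idx 3
Step 4: w='' (idx 0), next='a' -> output (0, 'a'), add 'a' as idx 4
Step 5: w='a' (idx 4), next='b' -> output (4, 'b'), add 'ab' as idx 5
Step 6: w='ba' (idx 2), end of input -> output (2, '')


Encoded: [(0, 'b'), (1, 'a'), (1, 'b'), (0, 'a'), (4, 'b'), (2, '')]


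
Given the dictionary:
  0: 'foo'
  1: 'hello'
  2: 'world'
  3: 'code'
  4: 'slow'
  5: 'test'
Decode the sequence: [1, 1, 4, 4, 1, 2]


Look up each index in the dictionary:
  1 -> 'hello'
  1 -> 'hello'
  4 -> 'slow'
  4 -> 'slow'
  1 -> 'hello'
  2 -> 'world'

Decoded: "hello hello slow slow hello world"


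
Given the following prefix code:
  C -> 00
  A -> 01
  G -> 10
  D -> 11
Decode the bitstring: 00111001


Decoding step by step:
Bits 00 -> C
Bits 11 -> D
Bits 10 -> G
Bits 01 -> A


Decoded message: CDGA


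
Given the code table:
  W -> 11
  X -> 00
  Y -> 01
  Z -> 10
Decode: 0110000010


Decoding:
01 -> Y
10 -> Z
00 -> X
00 -> X
10 -> Z


Result: YZXXZ


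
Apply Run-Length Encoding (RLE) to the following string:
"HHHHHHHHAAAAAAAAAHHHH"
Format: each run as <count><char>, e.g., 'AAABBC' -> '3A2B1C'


Scanning runs left to right:
  i=0: run of 'H' x 8 -> '8H'
  i=8: run of 'A' x 9 -> '9A'
  i=17: run of 'H' x 4 -> '4H'

RLE = 8H9A4H


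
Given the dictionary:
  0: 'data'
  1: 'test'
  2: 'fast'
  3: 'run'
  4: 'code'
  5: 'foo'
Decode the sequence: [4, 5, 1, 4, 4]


Look up each index in the dictionary:
  4 -> 'code'
  5 -> 'foo'
  1 -> 'test'
  4 -> 'code'
  4 -> 'code'

Decoded: "code foo test code code"


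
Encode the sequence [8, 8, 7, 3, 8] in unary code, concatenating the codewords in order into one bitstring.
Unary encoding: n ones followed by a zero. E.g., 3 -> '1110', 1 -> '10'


Encode each number as n ones followed by a terminating 0:
  8 -> 111111110 (9 bits)
  8 -> 111111110 (9 bits)
  7 -> 11111110 (8 bits)
  3 -> 1110 (4 bits)
  8 -> 111111110 (9 bits)
Total length = 9 + 9 + 8 + 4 + 9 = 39 bits.

Unary([8, 8, 7, 3, 8]) = 111111110111111110111111101110111111110 (39 bits)


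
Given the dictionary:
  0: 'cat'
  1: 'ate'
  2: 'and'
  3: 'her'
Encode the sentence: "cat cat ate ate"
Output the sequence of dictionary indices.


Look up each word in the dictionary:
  'cat' -> 0
  'cat' -> 0
  'ate' -> 1
  'ate' -> 1

Encoded: [0, 0, 1, 1]


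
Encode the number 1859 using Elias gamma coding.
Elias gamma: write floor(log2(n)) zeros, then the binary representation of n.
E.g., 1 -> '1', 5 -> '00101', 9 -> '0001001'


num_bits = floor(log2(1859)) + 1 = 11
leading_zeros = num_bits - 1 = 10
binary(1859) = 11101000011

Elias gamma(1859) = '0000000000' + '11101000011' = 000000000011101000011 (21 bits)


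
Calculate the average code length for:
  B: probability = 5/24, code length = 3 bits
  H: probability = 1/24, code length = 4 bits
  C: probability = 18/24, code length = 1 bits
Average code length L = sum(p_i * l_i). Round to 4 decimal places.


Weighted contributions p_i * l_i:
  B: (5/24) * 3 = 15/24
  H: (1/24) * 4 = 4/24
  C: (18/24) * 1 = 18/24
Sum = (15 + 4 + 18)/24 = 37/24

L = 37/24 = 1.5417 bits/symbol


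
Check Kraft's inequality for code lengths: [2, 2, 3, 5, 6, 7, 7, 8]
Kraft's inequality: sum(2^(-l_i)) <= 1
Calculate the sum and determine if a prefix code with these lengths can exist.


Sum = 2^(-2) + 2^(-2) + 2^(-3) + 2^(-5) + 2^(-6) + 2^(-7) + 2^(-7) + 2^(-8)
    = 0.25 + 0.25 + 0.125 + 0.03125 + 0.015625 + 0.0078125 + 0.0078125 + 0.00390625
    = 177/256 = 0.69140625
Since 0.69140625 <= 1, Kraft's inequality IS satisfied.
A prefix code with these lengths CAN exist.

Kraft sum = 0.69140625. Satisfied.


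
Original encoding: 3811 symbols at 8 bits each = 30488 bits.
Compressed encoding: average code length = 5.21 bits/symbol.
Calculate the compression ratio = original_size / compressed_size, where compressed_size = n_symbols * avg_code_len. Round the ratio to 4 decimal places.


original_size = n_symbols * orig_bits = 3811 * 8 = 30488 bits
compressed_size = n_symbols * avg_code_len = 3811 * 5.21 = 19855.31 bits
ratio = original_size / compressed_size = 30488 / 19855.31 = 1.5355

Compression ratio = 1.5355


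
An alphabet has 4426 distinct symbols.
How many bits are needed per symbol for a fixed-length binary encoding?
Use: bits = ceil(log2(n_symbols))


log2(4426) = 12.1118
Bracket: 2^12 = 4096 < 4426 <= 2^13 = 8192
So ceil(log2(4426)) = 13

bits = ceil(log2(4426)) = ceil(12.1118) = 13 bits


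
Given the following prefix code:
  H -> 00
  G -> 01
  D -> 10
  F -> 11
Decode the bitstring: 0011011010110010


Decoding step by step:
Bits 00 -> H
Bits 11 -> F
Bits 01 -> G
Bits 10 -> D
Bits 10 -> D
Bits 11 -> F
Bits 00 -> H
Bits 10 -> D


Decoded message: HFGDDFHD


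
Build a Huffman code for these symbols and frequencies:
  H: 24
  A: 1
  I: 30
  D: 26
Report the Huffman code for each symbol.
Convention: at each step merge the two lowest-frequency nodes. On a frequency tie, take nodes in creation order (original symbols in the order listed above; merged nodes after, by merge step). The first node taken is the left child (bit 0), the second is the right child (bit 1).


Huffman tree construction:
Step 1: Merge A(1) + H(24) = 25
Step 2: Merge (A+H)(25) + D(26) = 51
Step 3: Merge I(30) + ((A+H)+D)(51) = 81
Read each symbol's code off the tree from the root (left child = 0, right child = 1).

Codes:
  H: 101 (length 3)
  A: 100 (length 3)
  I: 0 (length 1)
  D: 11 (length 2)
Average code length: 157/81 = 1.9383 bits/symbol


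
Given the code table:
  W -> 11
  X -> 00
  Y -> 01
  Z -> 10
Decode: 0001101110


Decoding:
00 -> X
01 -> Y
10 -> Z
11 -> W
10 -> Z


Result: XYZWZ


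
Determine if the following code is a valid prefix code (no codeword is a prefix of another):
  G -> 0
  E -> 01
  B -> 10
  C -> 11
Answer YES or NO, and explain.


Checking each pair (does one codeword prefix another?):
  G='0' vs E='01': prefix -- VIOLATION

NO -- this is NOT a valid prefix code. G (0) is a prefix of E (01).


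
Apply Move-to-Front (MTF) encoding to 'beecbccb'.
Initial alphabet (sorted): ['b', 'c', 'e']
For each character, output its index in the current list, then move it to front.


MTF encoding:
'b': index 0 in ['b', 'c', 'e'] -> ['b', 'c', 'e']
'e': index 2 in ['b', 'c', 'e'] -> ['e', 'b', 'c']
'e': index 0 in ['e', 'b', 'c'] -> ['e', 'b', 'c']
'c': index 2 in ['e', 'b', 'c'] -> ['c', 'e', 'b']
'b': index 2 in ['c', 'e', 'b'] -> ['b', 'c', 'e']
'c': index 1 in ['b', 'c', 'e'] -> ['c', 'b', 'e']
'c': index 0 in ['c', 'b', 'e'] -> ['c', 'b', 'e']
'b': index 1 in ['c', 'b', 'e'] -> ['b', 'c', 'e']


Output: [0, 2, 0, 2, 2, 1, 0, 1]


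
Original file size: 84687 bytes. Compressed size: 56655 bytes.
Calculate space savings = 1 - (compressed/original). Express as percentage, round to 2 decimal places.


ratio = compressed/original = 56655/84687 = 0.668993
savings = 1 - ratio = 1 - 0.668993 = 0.331007
as a percentage: 0.331007 * 100 = 33.1%

Space savings = 1 - 56655/84687 = 33.1%


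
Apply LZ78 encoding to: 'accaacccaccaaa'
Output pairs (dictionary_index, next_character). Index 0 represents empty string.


LZ78 encoding steps:
Dictionary: {0: ''}
Step 1: w='' (idx 0), next='a' -> output (0, 'a'), add 'a' as idx 1
Step 2: w='' (idx 0), next='c' -> output (0, 'c'), add 'c' as idx 2
Step 3: w='c' (idx 2), next='a' -> output (2, 'a'), add 'ca' as idx 3
Step 4: w='a' (idx 1), next='c' -> output (1, 'c'), add 'ac' as idx 4
Step 5: w='c' (idx 2), next='c' -> output (2, 'c'), add 'cc' as idx 5
Step 6: w='ac' (idx 4), next='c' -> output (4, 'c'), add 'acc' as idx 6
Step 7: w='a' (idx 1), next='a' -> output (1, 'a'), add 'aa' as idx 7
Step 8: w='a' (idx 1), end of input -> output (1, '')


Encoded: [(0, 'a'), (0, 'c'), (2, 'a'), (1, 'c'), (2, 'c'), (4, 'c'), (1, 'a'), (1, '')]


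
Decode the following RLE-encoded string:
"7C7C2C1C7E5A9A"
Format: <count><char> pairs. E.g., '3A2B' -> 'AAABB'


Expanding each <count><char> pair:
  7C -> 'CCCCCCC'
  7C -> 'CCCCCCC'
  2C -> 'CC'
  1C -> 'C'
  7E -> 'EEEEEEE'
  5A -> 'AAAAA'
  9A -> 'AAAAAAAAA'

Decoded = CCCCCCCCCCCCCCCCCEEEEEEEAAAAAAAAAAAAAA


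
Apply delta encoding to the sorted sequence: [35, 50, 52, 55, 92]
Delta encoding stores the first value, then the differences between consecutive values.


First value: 35
Deltas:
  50 - 35 = 15
  52 - 50 = 2
  55 - 52 = 3
  92 - 55 = 37


Delta encoded: [35, 15, 2, 3, 37]


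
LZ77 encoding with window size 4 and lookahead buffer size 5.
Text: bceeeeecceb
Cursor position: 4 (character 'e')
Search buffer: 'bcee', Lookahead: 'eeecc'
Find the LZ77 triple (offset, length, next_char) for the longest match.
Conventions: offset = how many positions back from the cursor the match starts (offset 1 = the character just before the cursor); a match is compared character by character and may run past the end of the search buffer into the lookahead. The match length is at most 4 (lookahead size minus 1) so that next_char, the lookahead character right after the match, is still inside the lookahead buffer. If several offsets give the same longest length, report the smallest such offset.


Try each offset into the search buffer:
  offset=1 (pos 3, char 'e'): match length 3
  offset=2 (pos 2, char 'e'): match length 3
  offset=3 (pos 1, char 'c'): match length 0
  offset=4 (pos 0, char 'b'): match length 0
Longest match has length 3, found at offsets 1, 2; take the smallest, offset 1.
next_char = character at position 4 + 3 = 7 -> 'c'

Best match: offset=1, length=3 (matching 'eee' starting at position 3)
LZ77 triple: (1, 3, 'c')


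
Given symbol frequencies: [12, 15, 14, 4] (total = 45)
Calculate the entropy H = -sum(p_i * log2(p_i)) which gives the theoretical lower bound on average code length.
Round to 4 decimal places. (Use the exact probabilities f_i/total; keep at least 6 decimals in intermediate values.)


Per-symbol terms -p_i * log2(p_i) with p_i = f_i/45:
  p = 12/45 = 0.266667: log2(p) = -1.906891, -p*log2(p) = 0.508504
  p = 15/45 = 0.333333: log2(p) = -1.584963, -p*log2(p) = 0.528321
  p = 14/45 = 0.311111: log2(p) = -1.684498, -p*log2(p) = 0.524066
  p = 4/45 = 0.088889: log2(p) = -3.491853, -p*log2(p) = 0.310387
H = 0.508504 + 0.528321 + 0.524066 + 0.310387 = 1.871278

H = 1.8713 bits/symbol


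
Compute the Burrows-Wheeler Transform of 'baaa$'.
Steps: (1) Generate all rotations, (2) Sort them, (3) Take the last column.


Rotations (sorted):
  0: $baaa -> last char: a
  1: a$baa -> last char: a
  2: aa$ba -> last char: a
  3: aaa$b -> last char: b
  4: baaa$ -> last char: $


BWT = aaab$


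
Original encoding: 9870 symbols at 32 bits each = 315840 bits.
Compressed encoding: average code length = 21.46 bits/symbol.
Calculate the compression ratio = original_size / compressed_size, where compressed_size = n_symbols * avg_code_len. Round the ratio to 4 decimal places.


original_size = n_symbols * orig_bits = 9870 * 32 = 315840 bits
compressed_size = n_symbols * avg_code_len = 9870 * 21.46 = 211810.2 bits
ratio = original_size / compressed_size = 315840 / 211810.2 = 1.4911

Compression ratio = 1.4911


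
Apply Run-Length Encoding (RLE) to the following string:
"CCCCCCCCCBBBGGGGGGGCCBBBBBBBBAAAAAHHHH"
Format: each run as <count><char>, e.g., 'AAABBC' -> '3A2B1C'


Scanning runs left to right:
  i=0: run of 'C' x 9 -> '9C'
  i=9: run of 'B' x 3 -> '3B'
  i=12: run of 'G' x 7 -> '7G'
  i=19: run of 'C' x 2 -> '2C'
  i=21: run of 'B' x 8 -> '8B'
  i=29: run of 'A' x 5 -> '5A'
  i=34: run of 'H' x 4 -> '4H'

RLE = 9C3B7G2C8B5A4H


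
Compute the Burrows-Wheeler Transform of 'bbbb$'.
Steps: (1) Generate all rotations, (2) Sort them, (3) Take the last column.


Rotations (sorted):
  0: $bbbb -> last char: b
  1: b$bbb -> last char: b
  2: bb$bb -> last char: b
  3: bbb$b -> last char: b
  4: bbbb$ -> last char: $


BWT = bbbb$


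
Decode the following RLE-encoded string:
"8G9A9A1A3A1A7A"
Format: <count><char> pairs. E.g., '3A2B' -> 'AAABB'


Expanding each <count><char> pair:
  8G -> 'GGGGGGGG'
  9A -> 'AAAAAAAAA'
  9A -> 'AAAAAAAAA'
  1A -> 'A'
  3A -> 'AAA'
  1A -> 'A'
  7A -> 'AAAAAAA'

Decoded = GGGGGGGGAAAAAAAAAAAAAAAAAAAAAAAAAAAAAA


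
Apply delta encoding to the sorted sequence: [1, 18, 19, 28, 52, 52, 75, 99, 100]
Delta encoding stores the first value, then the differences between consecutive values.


First value: 1
Deltas:
  18 - 1 = 17
  19 - 18 = 1
  28 - 19 = 9
  52 - 28 = 24
  52 - 52 = 0
  75 - 52 = 23
  99 - 75 = 24
  100 - 99 = 1


Delta encoded: [1, 17, 1, 9, 24, 0, 23, 24, 1]


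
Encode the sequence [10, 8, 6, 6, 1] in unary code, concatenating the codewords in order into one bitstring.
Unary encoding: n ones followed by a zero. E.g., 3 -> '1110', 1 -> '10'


Encode each number as n ones followed by a terminating 0:
  10 -> 11111111110 (11 bits)
  8 -> 111111110 (9 bits)
  6 -> 1111110 (7 bits)
  6 -> 1111110 (7 bits)
  1 -> 10 (2 bits)
Total length = 11 + 9 + 7 + 7 + 2 = 36 bits.

Unary([10, 8, 6, 6, 1]) = 111111111101111111101111110111111010 (36 bits)


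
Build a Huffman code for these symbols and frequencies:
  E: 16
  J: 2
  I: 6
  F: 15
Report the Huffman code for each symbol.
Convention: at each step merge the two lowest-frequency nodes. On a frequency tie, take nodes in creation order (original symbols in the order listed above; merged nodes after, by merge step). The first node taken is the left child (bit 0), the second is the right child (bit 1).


Huffman tree construction:
Step 1: Merge J(2) + I(6) = 8
Step 2: Merge (J+I)(8) + F(15) = 23
Step 3: Merge E(16) + ((J+I)+F)(23) = 39
Read each symbol's code off the tree from the root (left child = 0, right child = 1).

Codes:
  E: 0 (length 1)
  J: 100 (length 3)
  I: 101 (length 3)
  F: 11 (length 2)
Average code length: 70/39 = 1.7949 bits/symbol


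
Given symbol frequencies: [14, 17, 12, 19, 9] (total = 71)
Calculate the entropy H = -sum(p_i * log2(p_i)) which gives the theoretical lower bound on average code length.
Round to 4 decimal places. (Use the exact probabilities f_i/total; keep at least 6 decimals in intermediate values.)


Per-symbol terms -p_i * log2(p_i) with p_i = f_i/71:
  p = 14/71 = 0.197183: log2(p) = -2.342392, -p*log2(p) = 0.461880
  p = 17/71 = 0.239437: log2(p) = -2.062284, -p*log2(p) = 0.493786
  p = 12/71 = 0.169014: log2(p) = -2.564785, -p*log2(p) = 0.433485
  p = 19/71 = 0.267606: log2(p) = -1.901820, -p*log2(p) = 0.508938
  p = 9/71 = 0.126761: log2(p) = -2.979822, -p*log2(p) = 0.377724
H = 0.461880 + 0.493786 + 0.433485 + 0.508938 + 0.377724 = 2.275813

H = 2.2758 bits/symbol


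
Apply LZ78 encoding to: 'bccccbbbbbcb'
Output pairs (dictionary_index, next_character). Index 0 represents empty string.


LZ78 encoding steps:
Dictionary: {0: ''}
Step 1: w='' (idx 0), next='b' -> output (0, 'b'), add 'b' as idx 1
Step 2: w='' (idx 0), next='c' -> output (0, 'c'), add 'c' as idx 2
Step 3: w='c' (idx 2), next='c' -> output (2, 'c'), add 'cc' as idx 3
Step 4: w='c' (idx 2), next='b' -> output (2, 'b'), add 'cb' as idx 4
Step 5: w='b' (idx 1), next='b' -> output (1, 'b'), add 'bb' as idx 5
Step 6: w='bb' (idx 5), next='c' -> output (5, 'c'), add 'bbc' as idx 6
Step 7: w='b' (idx 1), end of input -> output (1, '')


Encoded: [(0, 'b'), (0, 'c'), (2, 'c'), (2, 'b'), (1, 'b'), (5, 'c'), (1, '')]


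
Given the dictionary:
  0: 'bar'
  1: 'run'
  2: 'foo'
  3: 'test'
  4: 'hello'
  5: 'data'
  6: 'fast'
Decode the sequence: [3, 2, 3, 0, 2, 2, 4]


Look up each index in the dictionary:
  3 -> 'test'
  2 -> 'foo'
  3 -> 'test'
  0 -> 'bar'
  2 -> 'foo'
  2 -> 'foo'
  4 -> 'hello'

Decoded: "test foo test bar foo foo hello"


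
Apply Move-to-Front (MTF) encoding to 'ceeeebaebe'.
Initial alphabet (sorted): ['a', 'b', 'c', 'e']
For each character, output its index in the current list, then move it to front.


MTF encoding:
'c': index 2 in ['a', 'b', 'c', 'e'] -> ['c', 'a', 'b', 'e']
'e': index 3 in ['c', 'a', 'b', 'e'] -> ['e', 'c', 'a', 'b']
'e': index 0 in ['e', 'c', 'a', 'b'] -> ['e', 'c', 'a', 'b']
'e': index 0 in ['e', 'c', 'a', 'b'] -> ['e', 'c', 'a', 'b']
'e': index 0 in ['e', 'c', 'a', 'b'] -> ['e', 'c', 'a', 'b']
'b': index 3 in ['e', 'c', 'a', 'b'] -> ['b', 'e', 'c', 'a']
'a': index 3 in ['b', 'e', 'c', 'a'] -> ['a', 'b', 'e', 'c']
'e': index 2 in ['a', 'b', 'e', 'c'] -> ['e', 'a', 'b', 'c']
'b': index 2 in ['e', 'a', 'b', 'c'] -> ['b', 'e', 'a', 'c']
'e': index 1 in ['b', 'e', 'a', 'c'] -> ['e', 'b', 'a', 'c']


Output: [2, 3, 0, 0, 0, 3, 3, 2, 2, 1]


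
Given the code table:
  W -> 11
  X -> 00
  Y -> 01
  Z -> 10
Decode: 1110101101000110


Decoding:
11 -> W
10 -> Z
10 -> Z
11 -> W
01 -> Y
00 -> X
01 -> Y
10 -> Z


Result: WZZWYXYZ


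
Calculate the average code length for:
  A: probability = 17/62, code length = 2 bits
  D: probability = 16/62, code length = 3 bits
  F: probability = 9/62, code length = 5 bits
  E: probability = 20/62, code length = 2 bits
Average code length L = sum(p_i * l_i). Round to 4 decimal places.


Weighted contributions p_i * l_i:
  A: (17/62) * 2 = 34/62
  D: (16/62) * 3 = 48/62
  F: (9/62) * 5 = 45/62
  E: (20/62) * 2 = 40/62
Sum = (34 + 48 + 45 + 40)/62 = 167/62

L = 167/62 = 2.6935 bits/symbol


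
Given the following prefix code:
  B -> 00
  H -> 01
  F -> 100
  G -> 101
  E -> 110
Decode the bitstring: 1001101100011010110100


Decoding step by step:
Bits 100 -> F
Bits 110 -> E
Bits 110 -> E
Bits 00 -> B
Bits 110 -> E
Bits 101 -> G
Bits 101 -> G
Bits 00 -> B


Decoded message: FEEBEGGB


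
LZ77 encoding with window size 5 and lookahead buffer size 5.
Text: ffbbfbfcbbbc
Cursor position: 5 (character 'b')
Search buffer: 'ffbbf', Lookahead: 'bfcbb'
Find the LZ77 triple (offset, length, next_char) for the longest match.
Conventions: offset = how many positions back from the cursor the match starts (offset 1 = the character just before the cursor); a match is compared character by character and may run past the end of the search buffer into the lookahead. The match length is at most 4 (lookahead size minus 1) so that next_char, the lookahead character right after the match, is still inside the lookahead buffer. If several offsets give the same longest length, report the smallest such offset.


Try each offset into the search buffer:
  offset=1 (pos 4, char 'f'): match length 0
  offset=2 (pos 3, char 'b'): match length 2
  offset=3 (pos 2, char 'b'): match length 1
  offset=4 (pos 1, char 'f'): match length 0
  offset=5 (pos 0, char 'f'): match length 0
Longest match has length 2 at offset 2.
next_char = character at position 5 + 2 = 7 -> 'c'

Best match: offset=2, length=2 (matching 'bf' starting at position 3)
LZ77 triple: (2, 2, 'c')


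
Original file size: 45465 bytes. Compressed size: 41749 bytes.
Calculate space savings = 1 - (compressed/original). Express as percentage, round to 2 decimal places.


ratio = compressed/original = 41749/45465 = 0.918267
savings = 1 - ratio = 1 - 0.918267 = 0.081733
as a percentage: 0.081733 * 100 = 8.17%

Space savings = 1 - 41749/45465 = 8.17%


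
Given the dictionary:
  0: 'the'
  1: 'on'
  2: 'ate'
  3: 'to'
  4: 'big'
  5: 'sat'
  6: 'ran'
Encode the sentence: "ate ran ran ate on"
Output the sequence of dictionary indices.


Look up each word in the dictionary:
  'ate' -> 2
  'ran' -> 6
  'ran' -> 6
  'ate' -> 2
  'on' -> 1

Encoded: [2, 6, 6, 2, 1]


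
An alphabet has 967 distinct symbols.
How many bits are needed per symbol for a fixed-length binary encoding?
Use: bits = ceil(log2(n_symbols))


log2(967) = 9.9174
Bracket: 2^9 = 512 < 967 <= 2^10 = 1024
So ceil(log2(967)) = 10

bits = ceil(log2(967)) = ceil(9.9174) = 10 bits


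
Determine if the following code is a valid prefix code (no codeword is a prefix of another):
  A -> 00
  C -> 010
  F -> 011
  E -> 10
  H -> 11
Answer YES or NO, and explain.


Checking each pair (does one codeword prefix another?):
  A='00' vs C='010': no prefix
  A='00' vs F='011': no prefix
  A='00' vs E='10': no prefix
  A='00' vs H='11': no prefix
  C='010' vs A='00': no prefix
  C='010' vs F='011': no prefix
  C='010' vs E='10': no prefix
  C='010' vs H='11': no prefix
  F='011' vs A='00': no prefix
  F='011' vs C='010': no prefix
  F='011' vs E='10': no prefix
  F='011' vs H='11': no prefix
  E='10' vs A='00': no prefix
  E='10' vs C='010': no prefix
  E='10' vs F='011': no prefix
  E='10' vs H='11': no prefix
  H='11' vs A='00': no prefix
  H='11' vs C='010': no prefix
  H='11' vs F='011': no prefix
  H='11' vs E='10': no prefix
No violation found over all pairs.

YES -- this is a valid prefix code. No codeword is a prefix of any other codeword.


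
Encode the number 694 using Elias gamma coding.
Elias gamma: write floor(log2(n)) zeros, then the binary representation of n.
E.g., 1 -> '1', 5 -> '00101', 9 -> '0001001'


num_bits = floor(log2(694)) + 1 = 10
leading_zeros = num_bits - 1 = 9
binary(694) = 1010110110

Elias gamma(694) = '000000000' + '1010110110' = 0000000001010110110 (19 bits)


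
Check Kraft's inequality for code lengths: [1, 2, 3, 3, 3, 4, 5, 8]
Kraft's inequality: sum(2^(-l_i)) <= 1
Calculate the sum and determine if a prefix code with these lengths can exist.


Sum = 2^(-1) + 2^(-2) + 2^(-3) + 2^(-3) + 2^(-3) + 2^(-4) + 2^(-5) + 2^(-8)
    = 0.5 + 0.25 + 0.125 + 0.125 + 0.125 + 0.0625 + 0.03125 + 0.00390625
    = 313/256 = 1.22265625
Since 1.22265625 > 1, Kraft's inequality is NOT satisfied.
A prefix code with these lengths CANNOT exist.

Kraft sum = 1.22265625. Not satisfied.


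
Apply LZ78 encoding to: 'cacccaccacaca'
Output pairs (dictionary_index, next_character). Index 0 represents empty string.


LZ78 encoding steps:
Dictionary: {0: ''}
Step 1: w='' (idx 0), next='c' -> output (0, 'c'), add 'c' as idx 1
Step 2: w='' (idx 0), next='a' -> output (0, 'a'), add 'a' as idx 2
Step 3: w='c' (idx 1), next='c' -> output (1, 'c'), add 'cc' as idx 3
Step 4: w='c' (idx 1), next='a' -> output (1, 'a'), add 'ca' as idx 4
Step 5: w='cc' (idx 3), next='a' -> output (3, 'a'), add 'cca' as idx 5
Step 6: w='ca' (idx 4), next='c' -> output (4, 'c'), add 'cac' as idx 6
Step 7: w='a' (idx 2), end of input -> output (2, '')


Encoded: [(0, 'c'), (0, 'a'), (1, 'c'), (1, 'a'), (3, 'a'), (4, 'c'), (2, '')]


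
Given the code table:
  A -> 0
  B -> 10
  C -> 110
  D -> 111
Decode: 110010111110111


Decoding:
110 -> C
0 -> A
10 -> B
111 -> D
110 -> C
111 -> D


Result: CABDCD


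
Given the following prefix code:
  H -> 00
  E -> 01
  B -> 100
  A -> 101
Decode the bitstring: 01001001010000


Decoding step by step:
Bits 01 -> E
Bits 00 -> H
Bits 100 -> B
Bits 101 -> A
Bits 00 -> H
Bits 00 -> H


Decoded message: EHBAHH


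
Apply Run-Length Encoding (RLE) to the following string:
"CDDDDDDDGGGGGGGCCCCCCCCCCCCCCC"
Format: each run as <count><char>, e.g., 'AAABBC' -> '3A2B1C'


Scanning runs left to right:
  i=0: run of 'C' x 1 -> '1C'
  i=1: run of 'D' x 7 -> '7D'
  i=8: run of 'G' x 7 -> '7G'
  i=15: run of 'C' x 15 -> '15C'

RLE = 1C7D7G15C
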